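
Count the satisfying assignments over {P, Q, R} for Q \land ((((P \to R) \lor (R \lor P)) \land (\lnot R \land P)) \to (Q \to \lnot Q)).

3

Initial set: {(Q \land ((((P \to R) \lor (R \lor P)) \land (\lnot R \land P)) \to (Q \to \lnot Q)))}.
(Q \land ((((P \to R) \lor (R \lor P)) \land (\lnot R \land P)) \to (Q \to \lnot Q))): α-rule — add Q, ((((P \to R) \lor (R \lor P)) \land (\lnot R \land P)) \to (Q \to \lnot Q)).
((((P \to R) \lor (R \lor P)) \land (\lnot R \land P)) \to (Q \to \lnot Q)): β-rule — branch into \lnot (((P \to R) \lor (R \lor P)) \land (\lnot R \land P))  //  (Q \to \lnot Q).
  branch 1 (add \lnot (((P \to R) \lor (R \lor P)) \land (\lnot R \land P))):
    \lnot (((P \to R) \lor (R \lor P)) \land (\lnot R \land P)): β-rule — branch into \lnot ((P \to R) \lor (R \lor P))  //  \lnot (\lnot R \land P).
      branch 1.1 (add \lnot ((P \to R) \lor (R \lor P))):
        \lnot ((P \to R) \lor (R \lor P)): α-rule — add \lnot (P \to R), \lnot (R \lor P).
        \lnot (P \to R): α-rule — add P, \lnot R.
        \lnot (R \lor P): α-rule — add \lnot R, \lnot P.
        × closes — contains both P and \lnot P.
      branch 1.2 (add \lnot (\lnot R \land P)):
        \lnot (\lnot R \land P): β-rule — branch into \lnot \lnot R  //  \lnot P.
          branch 1.2.1 (add \lnot \lnot R):
            ○ open, literals {Q=true, R=true}.
          branch 1.2.2 (add \lnot P):
            ○ open, literals {P=false, Q=true}.
  branch 2 (add (Q \to \lnot Q)):
    (Q \to \lnot Q): β-rule — branch into \lnot Q  //  \lnot Q.
      branch 2.1 (add \lnot Q):
        × closes — contains both Q and \lnot Q.
      branch 2.2 (add \lnot Q):
        × closes — contains both Q and \lnot Q.
3 branches closed, 2 open.
Each open branch fixes some atoms; the unmentioned ones are free. Counting distinct full assignments: branch {Q=true, R=true} (P) contributes 2 new; branch {P=false, Q=true} (R) contributes 1 new. Total: 3.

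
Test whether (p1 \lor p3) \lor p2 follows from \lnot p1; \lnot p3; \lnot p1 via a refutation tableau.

Initial set: {\lnot p1; \lnot p3; \lnot p1; \lnot ((p1 \lor p3) \lor p2)}.
\lnot ((p1 \lor p3) \lor p2): α-rule — add \lnot (p1 \lor p3), \lnot p2.
\lnot (p1 \lor p3): α-rule — add \lnot p1, \lnot p3.
○ open, literals {p1=0, p2=0, p3=0}.
0 branches closed, 1 open.
An open branch gives a countermodel: p1=0, p2=0, p3=0 (unmentioned atoms arbitrary); the premises hold there but the conclusion fails.

No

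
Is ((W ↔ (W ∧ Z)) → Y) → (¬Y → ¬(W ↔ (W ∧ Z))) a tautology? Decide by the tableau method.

Valid

Assume the negation and expand:
Initial set: {¬(((W ↔ (W ∧ Z)) → Y) → (¬Y → ¬(W ↔ (W ∧ Z))))}.
¬(((W ↔ (W ∧ Z)) → Y) → (¬Y → ¬(W ↔ (W ∧ Z)))): α-rule — add ((W ↔ (W ∧ Z)) → Y), ¬(¬Y → ¬(W ↔ (W ∧ Z))).
¬(¬Y → ¬(W ↔ (W ∧ Z))): α-rule — add ¬Y, ¬¬(W ↔ (W ∧ Z)).
((W ↔ (W ∧ Z)) → Y): β-rule — branch into ¬(W ↔ (W ∧ Z))  //  Y.
  branch 1 (add ¬(W ↔ (W ∧ Z))):
    ¬¬(W ↔ (W ∧ Z)): β-rule — branch into W, (W ∧ Z)  //  ¬W, ¬(W ∧ Z).
      branch 1.1 (add W, (W ∧ Z)):
        (W ∧ Z): α-rule — add W, Z.
        ¬(W ↔ (W ∧ Z)): β-rule — branch into W, ¬(W ∧ Z)  //  ¬W, (W ∧ Z).
          branch 1.1.1 (add W, ¬(W ∧ Z)):
            ¬(W ∧ Z): β-rule — branch into ¬W  //  ¬Z.
              branch 1.1.1.1 (add ¬W):
                × closes — contains both W and ¬W.
              branch 1.1.1.2 (add ¬Z):
                × closes — contains both Z and ¬Z.
          branch 1.1.2 (add ¬W, (W ∧ Z)):
            × closes — contains both W and ¬W.
      branch 1.2 (add ¬W, ¬(W ∧ Z)):
        ¬(W ↔ (W ∧ Z)): β-rule — branch into W, ¬(W ∧ Z)  //  ¬W, (W ∧ Z).
          branch 1.2.1 (add W, ¬(W ∧ Z)):
            × closes — contains both W and ¬W.
          branch 1.2.2 (add ¬W, (W ∧ Z)):
            (W ∧ Z): α-rule — add W, Z.
            × closes — contains both W and ¬W.
  branch 2 (add Y):
    × closes — contains both Y and ¬Y.
All 6 branches close.
Every branch closed, so the negation is unsatisfiable and the formula is valid.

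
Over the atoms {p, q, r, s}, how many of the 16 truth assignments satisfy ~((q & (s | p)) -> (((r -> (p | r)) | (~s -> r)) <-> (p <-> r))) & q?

Initial set: {(~((q & (s | p)) -> (((r -> (p | r)) | (~s -> r)) <-> (p <-> r))) & q)}.
(~((q & (s | p)) -> (((r -> (p | r)) | (~s -> r)) <-> (p <-> r))) & q): α-rule — add ~((q & (s | p)) -> (((r -> (p | r)) | (~s -> r)) <-> (p <-> r))), q.
~((q & (s | p)) -> (((r -> (p | r)) | (~s -> r)) <-> (p <-> r))): α-rule — add (q & (s | p)), ~(((r -> (p | r)) | (~s -> r)) <-> (p <-> r)).
(q & (s | p)): α-rule — add q, (s | p).
~(((r -> (p | r)) | (~s -> r)) <-> (p <-> r)): β-rule — branch into ((r -> (p | r)) | (~s -> r)), ~(p <-> r)  //  ~((r -> (p | r)) | (~s -> r)), (p <-> r).
  branch 1 (add ((r -> (p | r)) | (~s -> r)), ~(p <-> r)):
    (s | p): β-rule — branch into s  //  p.
      branch 1.1 (add s):
        ((r -> (p | r)) | (~s -> r)): β-rule — branch into (r -> (p | r))  //  (~s -> r).
          branch 1.1.1 (add (r -> (p | r))):
            ~(p <-> r): β-rule — branch into p, ~r  //  ~p, r.
              branch 1.1.1.1 (add p, ~r):
                (r -> (p | r)): β-rule — branch into ~r  //  (p | r).
                  branch 1.1.1.1.1 (add ~r):
                    ○ open, literals {p=1, q=1, r=0, s=1}.
                  branch 1.1.1.1.2 (add (p | r)):
                    (p | r): β-rule — branch into p  //  r.
                      branch 1.1.1.1.2.1 (add p):
                        ○ open, literals {p=1, q=1, r=0, s=1}.
                      branch 1.1.1.1.2.2 (add r):
                        × closes — contains both r and ~r.
              branch 1.1.1.2 (add ~p, r):
                (r -> (p | r)): β-rule — branch into ~r  //  (p | r).
                  branch 1.1.1.2.1 (add ~r):
                    × closes — contains both r and ~r.
                  branch 1.1.1.2.2 (add (p | r)):
                    (p | r): β-rule — branch into p  //  r.
                      branch 1.1.1.2.2.1 (add p):
                        × closes — contains both p and ~p.
                      branch 1.1.1.2.2.2 (add r):
                        ○ open, literals {p=0, q=1, r=1, s=1}.
          branch 1.1.2 (add (~s -> r)):
            ~(p <-> r): β-rule — branch into p, ~r  //  ~p, r.
              branch 1.1.2.1 (add p, ~r):
                (~s -> r): β-rule — branch into ~~s  //  r.
                  branch 1.1.2.1.1 (add ~~s):
                    ○ open, literals {p=1, q=1, r=0, s=1}.
                  branch 1.1.2.1.2 (add r):
                    × closes — contains both r and ~r.
              branch 1.1.2.2 (add ~p, r):
                (~s -> r): β-rule — branch into ~~s  //  r.
                  branch 1.1.2.2.1 (add ~~s):
                    ○ open, literals {p=0, q=1, r=1, s=1}.
                  branch 1.1.2.2.2 (add r):
                    ○ open, literals {p=0, q=1, r=1, s=1}.
      branch 1.2 (add p):
        ((r -> (p | r)) | (~s -> r)): β-rule — branch into (r -> (p | r))  //  (~s -> r).
          branch 1.2.1 (add (r -> (p | r))):
            ~(p <-> r): β-rule — branch into p, ~r  //  ~p, r.
              branch 1.2.1.1 (add p, ~r):
                (r -> (p | r)): β-rule — branch into ~r  //  (p | r).
                  branch 1.2.1.1.1 (add ~r):
                    ○ open, literals {p=1, q=1, r=0}.
                  branch 1.2.1.1.2 (add (p | r)):
                    (p | r): β-rule — branch into p  //  r.
                      branch 1.2.1.1.2.1 (add p):
                        ○ open, literals {p=1, q=1, r=0}.
                      branch 1.2.1.1.2.2 (add r):
                        × closes — contains both r and ~r.
              branch 1.2.1.2 (add ~p, r):
                × closes — contains both p and ~p.
          branch 1.2.2 (add (~s -> r)):
            ~(p <-> r): β-rule — branch into p, ~r  //  ~p, r.
              branch 1.2.2.1 (add p, ~r):
                (~s -> r): β-rule — branch into ~~s  //  r.
                  branch 1.2.2.1.1 (add ~~s):
                    ○ open, literals {p=1, q=1, r=0, s=1}.
                  branch 1.2.2.1.2 (add r):
                    × closes — contains both r and ~r.
              branch 1.2.2.2 (add ~p, r):
                × closes — contains both p and ~p.
  branch 2 (add ~((r -> (p | r)) | (~s -> r)), (p <-> r)):
    ~((r -> (p | r)) | (~s -> r)): α-rule — add ~(r -> (p | r)), ~(~s -> r).
    ~(r -> (p | r)): α-rule — add r, ~(p | r).
    ~(~s -> r): α-rule — add ~s, ~r.
    × closes — contains both r and ~r.
9 branches closed, 9 open.
Each open branch fixes some atoms; the unmentioned ones are free. Counting distinct full assignments: branch {p=1, q=1, r=0, s=1} (none free) contributes 1 new; branch {p=1, q=1, r=0, s=1} (none free) contributes 0 new; branch {p=0, q=1, r=1, s=1} (none free) contributes 1 new; branch {p=1, q=1, r=0, s=1} (none free) contributes 0 new; branch {p=0, q=1, r=1, s=1} (none free) contributes 0 new; branch {p=0, q=1, r=1, s=1} (none free) contributes 0 new; branch {p=1, q=1, r=0} (s) contributes 1 new; branch {p=1, q=1, r=0} (s) contributes 0 new; branch {p=1, q=1, r=0, s=1} (none free) contributes 0 new. Total: 3.

3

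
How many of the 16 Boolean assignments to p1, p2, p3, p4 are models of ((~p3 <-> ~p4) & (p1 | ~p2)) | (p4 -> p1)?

13

Initial set: {(((~p3 <-> ~p4) & (p1 | ~p2)) | (p4 -> p1))}.
(((~p3 <-> ~p4) & (p1 | ~p2)) | (p4 -> p1)): β-rule — branch into ((~p3 <-> ~p4) & (p1 | ~p2))  //  (p4 -> p1).
  branch 1 (add ((~p3 <-> ~p4) & (p1 | ~p2))):
    ((~p3 <-> ~p4) & (p1 | ~p2)): α-rule — add (~p3 <-> ~p4), (p1 | ~p2).
    (~p3 <-> ~p4): β-rule — branch into ~p3, ~p4  //  ~~p3, ~~p4.
      branch 1.1 (add ~p3, ~p4):
        (p1 | ~p2): β-rule — branch into p1  //  ~p2.
          branch 1.1.1 (add p1):
            ○ open, literals {p1=T, p3=F, p4=F}.
          branch 1.1.2 (add ~p2):
            ○ open, literals {p2=F, p3=F, p4=F}.
      branch 1.2 (add ~~p3, ~~p4):
        (p1 | ~p2): β-rule — branch into p1  //  ~p2.
          branch 1.2.1 (add p1):
            ○ open, literals {p1=T, p3=T, p4=T}.
          branch 1.2.2 (add ~p2):
            ○ open, literals {p2=F, p3=T, p4=T}.
  branch 2 (add (p4 -> p1)):
    (p4 -> p1): β-rule — branch into ~p4  //  p1.
      branch 2.1 (add ~p4):
        ○ open, literals {p4=F}.
      branch 2.2 (add p1):
        ○ open, literals {p1=T}.
0 branches closed, 6 open.
Each open branch fixes some atoms; the unmentioned ones are free. Counting distinct full assignments: branch {p1=T, p3=F, p4=F} (p2) contributes 2 new; branch {p2=F, p3=F, p4=F} (p1) contributes 1 new; branch {p1=T, p3=T, p4=T} (p2) contributes 2 new; branch {p2=F, p3=T, p4=T} (p1) contributes 1 new; branch {p4=F} (p1, p2, p3) contributes 5 new; branch {p1=T} (p2, p3, p4) contributes 2 new. Total: 13.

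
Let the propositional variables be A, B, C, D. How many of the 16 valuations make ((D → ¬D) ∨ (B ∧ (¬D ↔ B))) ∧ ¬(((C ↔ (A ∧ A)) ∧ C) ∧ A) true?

Initial set: {(((D → ¬D) ∨ (B ∧ (¬D ↔ B))) ∧ ¬(((C ↔ (A ∧ A)) ∧ C) ∧ A))}.
(((D → ¬D) ∨ (B ∧ (¬D ↔ B))) ∧ ¬(((C ↔ (A ∧ A)) ∧ C) ∧ A)): α-rule — add ((D → ¬D) ∨ (B ∧ (¬D ↔ B))), ¬(((C ↔ (A ∧ A)) ∧ C) ∧ A).
((D → ¬D) ∨ (B ∧ (¬D ↔ B))): β-rule — branch into (D → ¬D)  //  (B ∧ (¬D ↔ B)).
  branch 1 (add (D → ¬D)):
    ¬(((C ↔ (A ∧ A)) ∧ C) ∧ A): β-rule — branch into ¬((C ↔ (A ∧ A)) ∧ C)  //  ¬A.
      branch 1.1 (add ¬((C ↔ (A ∧ A)) ∧ C)):
        (D → ¬D): β-rule — branch into ¬D  //  ¬D.
          branch 1.1.1 (add ¬D):
            ¬((C ↔ (A ∧ A)) ∧ C): β-rule — branch into ¬(C ↔ (A ∧ A))  //  ¬C.
              branch 1.1.1.1 (add ¬(C ↔ (A ∧ A))):
                ¬(C ↔ (A ∧ A)): β-rule — branch into C, ¬(A ∧ A)  //  ¬C, (A ∧ A).
                  branch 1.1.1.1.1 (add C, ¬(A ∧ A)):
                    ¬(A ∧ A): β-rule — branch into ¬A  //  ¬A.
                      branch 1.1.1.1.1.1 (add ¬A):
                        ○ open, literals {A=F, C=T, D=F}.
                      branch 1.1.1.1.1.2 (add ¬A):
                        ○ open, literals {A=F, C=T, D=F}.
                  branch 1.1.1.1.2 (add ¬C, (A ∧ A)):
                    (A ∧ A): α-rule — add A, A.
                    ○ open, literals {A=T, C=F, D=F}.
              branch 1.1.1.2 (add ¬C):
                ○ open, literals {C=F, D=F}.
          branch 1.1.2 (add ¬D):
            ¬((C ↔ (A ∧ A)) ∧ C): β-rule — branch into ¬(C ↔ (A ∧ A))  //  ¬C.
              branch 1.1.2.1 (add ¬(C ↔ (A ∧ A))):
                ¬(C ↔ (A ∧ A)): β-rule — branch into C, ¬(A ∧ A)  //  ¬C, (A ∧ A).
                  branch 1.1.2.1.1 (add C, ¬(A ∧ A)):
                    ¬(A ∧ A): β-rule — branch into ¬A  //  ¬A.
                      branch 1.1.2.1.1.1 (add ¬A):
                        ○ open, literals {A=F, C=T, D=F}.
                      branch 1.1.2.1.1.2 (add ¬A):
                        ○ open, literals {A=F, C=T, D=F}.
                  branch 1.1.2.1.2 (add ¬C, (A ∧ A)):
                    (A ∧ A): α-rule — add A, A.
                    ○ open, literals {A=T, C=F, D=F}.
              branch 1.1.2.2 (add ¬C):
                ○ open, literals {C=F, D=F}.
      branch 1.2 (add ¬A):
        (D → ¬D): β-rule — branch into ¬D  //  ¬D.
          branch 1.2.1 (add ¬D):
            ○ open, literals {A=F, D=F}.
          branch 1.2.2 (add ¬D):
            ○ open, literals {A=F, D=F}.
  branch 2 (add (B ∧ (¬D ↔ B))):
    (B ∧ (¬D ↔ B)): α-rule — add B, (¬D ↔ B).
    ¬(((C ↔ (A ∧ A)) ∧ C) ∧ A): β-rule — branch into ¬((C ↔ (A ∧ A)) ∧ C)  //  ¬A.
      branch 2.1 (add ¬((C ↔ (A ∧ A)) ∧ C)):
        (¬D ↔ B): β-rule — branch into ¬D, B  //  ¬¬D, ¬B.
          branch 2.1.1 (add ¬D, B):
            ¬((C ↔ (A ∧ A)) ∧ C): β-rule — branch into ¬(C ↔ (A ∧ A))  //  ¬C.
              branch 2.1.1.1 (add ¬(C ↔ (A ∧ A))):
                ¬(C ↔ (A ∧ A)): β-rule — branch into C, ¬(A ∧ A)  //  ¬C, (A ∧ A).
                  branch 2.1.1.1.1 (add C, ¬(A ∧ A)):
                    ¬(A ∧ A): β-rule — branch into ¬A  //  ¬A.
                      branch 2.1.1.1.1.1 (add ¬A):
                        ○ open, literals {A=F, B=T, C=T, D=F}.
                      branch 2.1.1.1.1.2 (add ¬A):
                        ○ open, literals {A=F, B=T, C=T, D=F}.
                  branch 2.1.1.1.2 (add ¬C, (A ∧ A)):
                    (A ∧ A): α-rule — add A, A.
                    ○ open, literals {A=T, B=T, C=F, D=F}.
              branch 2.1.1.2 (add ¬C):
                ○ open, literals {B=T, C=F, D=F}.
          branch 2.1.2 (add ¬¬D, ¬B):
            × closes — contains both B and ¬B.
      branch 2.2 (add ¬A):
        (¬D ↔ B): β-rule — branch into ¬D, B  //  ¬¬D, ¬B.
          branch 2.2.1 (add ¬D, B):
            ○ open, literals {A=F, B=T, D=F}.
          branch 2.2.2 (add ¬¬D, ¬B):
            × closes — contains both B and ¬B.
2 branches closed, 15 open.
Each open branch fixes some atoms; the unmentioned ones are free. Counting distinct full assignments: branch {A=F, C=T, D=F} (B) contributes 2 new; branch {A=F, C=T, D=F} (B) contributes 0 new; branch {A=T, C=F, D=F} (B) contributes 2 new; branch {C=F, D=F} (A, B) contributes 2 new; branch {A=F, C=T, D=F} (B) contributes 0 new; branch {A=F, C=T, D=F} (B) contributes 0 new; branch {A=T, C=F, D=F} (B) contributes 0 new; branch {C=F, D=F} (A, B) contributes 0 new; branch {A=F, D=F} (B, C) contributes 0 new; branch {A=F, D=F} (B, C) contributes 0 new; branch {A=F, B=T, C=T, D=F} (none free) contributes 0 new; branch {A=F, B=T, C=T, D=F} (none free) contributes 0 new; branch {A=T, B=T, C=F, D=F} (none free) contributes 0 new; branch {B=T, C=F, D=F} (A) contributes 0 new; branch {A=F, B=T, D=F} (C) contributes 0 new. Total: 6.

6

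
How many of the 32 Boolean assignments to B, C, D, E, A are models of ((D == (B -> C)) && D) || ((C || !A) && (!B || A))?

Initial set: {(((D == (B -> C)) && D) || ((C || !A) && (!B || A)))}.
(((D == (B -> C)) && D) || ((C || !A) && (!B || A))): β-rule — branch into ((D == (B -> C)) && D)  //  ((C || !A) && (!B || A)).
  branch 1 (add ((D == (B -> C)) && D)):
    ((D == (B -> C)) && D): α-rule — add (D == (B -> C)), D.
    (D == (B -> C)): β-rule — branch into D, (B -> C)  //  !D, !(B -> C).
      branch 1.1 (add D, (B -> C)):
        (B -> C): β-rule — branch into !B  //  C.
          branch 1.1.1 (add !B):
            ○ open, literals {B=0, D=1}.
          branch 1.1.2 (add C):
            ○ open, literals {C=1, D=1}.
      branch 1.2 (add !D, !(B -> C)):
        × closes — contains both D and !D.
  branch 2 (add ((C || !A) && (!B || A))):
    ((C || !A) && (!B || A)): α-rule — add (C || !A), (!B || A).
    (C || !A): β-rule — branch into C  //  !A.
      branch 2.1 (add C):
        (!B || A): β-rule — branch into !B  //  A.
          branch 2.1.1 (add !B):
            ○ open, literals {B=0, C=1}.
          branch 2.1.2 (add A):
            ○ open, literals {A=1, C=1}.
      branch 2.2 (add !A):
        (!B || A): β-rule — branch into !B  //  A.
          branch 2.2.1 (add !B):
            ○ open, literals {A=0, B=0}.
          branch 2.2.2 (add A):
            × closes — contains both A and !A.
2 branches closed, 5 open.
Each open branch fixes some atoms; the unmentioned ones are free. Counting distinct full assignments: branch {B=0, D=1} (C, E, A) contributes 8 new; branch {C=1, D=1} (B, E, A) contributes 4 new; branch {B=0, C=1} (D, E, A) contributes 4 new; branch {A=1, C=1} (B, D, E) contributes 2 new; branch {A=0, B=0} (C, D, E) contributes 2 new. Total: 20.

20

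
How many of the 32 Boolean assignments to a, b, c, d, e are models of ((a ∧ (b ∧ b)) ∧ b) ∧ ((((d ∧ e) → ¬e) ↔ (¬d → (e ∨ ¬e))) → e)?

4

Initial set: {(((a ∧ (b ∧ b)) ∧ b) ∧ ((((d ∧ e) → ¬e) ↔ (¬d → (e ∨ ¬e))) → e))}.
(((a ∧ (b ∧ b)) ∧ b) ∧ ((((d ∧ e) → ¬e) ↔ (¬d → (e ∨ ¬e))) → e)): α-rule — add ((a ∧ (b ∧ b)) ∧ b), ((((d ∧ e) → ¬e) ↔ (¬d → (e ∨ ¬e))) → e).
((a ∧ (b ∧ b)) ∧ b): α-rule — add (a ∧ (b ∧ b)), b.
(a ∧ (b ∧ b)): α-rule — add a, (b ∧ b).
(b ∧ b): α-rule — add b, b.
((((d ∧ e) → ¬e) ↔ (¬d → (e ∨ ¬e))) → e): β-rule — branch into ¬(((d ∧ e) → ¬e) ↔ (¬d → (e ∨ ¬e)))  //  e.
  branch 1 (add ¬(((d ∧ e) → ¬e) ↔ (¬d → (e ∨ ¬e)))):
    ¬(((d ∧ e) → ¬e) ↔ (¬d → (e ∨ ¬e))): β-rule — branch into ((d ∧ e) → ¬e), ¬(¬d → (e ∨ ¬e))  //  ¬((d ∧ e) → ¬e), (¬d → (e ∨ ¬e)).
      branch 1.1 (add ((d ∧ e) → ¬e), ¬(¬d → (e ∨ ¬e))):
        ¬(¬d → (e ∨ ¬e)): α-rule — add ¬d, ¬(e ∨ ¬e).
        ¬(e ∨ ¬e): α-rule — add ¬e, ¬¬e.
        × closes — contains both e and ¬e.
      branch 1.2 (add ¬((d ∧ e) → ¬e), (¬d → (e ∨ ¬e))):
        ¬((d ∧ e) → ¬e): α-rule — add (d ∧ e), ¬¬e.
        (d ∧ e): α-rule — add d, e.
        (¬d → (e ∨ ¬e)): β-rule — branch into ¬¬d  //  (e ∨ ¬e).
          branch 1.2.1 (add ¬¬d):
            ○ open, literals {a=true, b=true, d=true, e=true}.
          branch 1.2.2 (add (e ∨ ¬e)):
            (e ∨ ¬e): β-rule — branch into e  //  ¬e.
              branch 1.2.2.1 (add e):
                ○ open, literals {a=true, b=true, d=true, e=true}.
              branch 1.2.2.2 (add ¬e):
                × closes — contains both e and ¬e.
  branch 2 (add e):
    ○ open, literals {a=true, b=true, e=true}.
2 branches closed, 3 open.
Each open branch fixes some atoms; the unmentioned ones are free. Counting distinct full assignments: branch {a=true, b=true, d=true, e=true} (c) contributes 2 new; branch {a=true, b=true, d=true, e=true} (c) contributes 0 new; branch {a=true, b=true, e=true} (c, d) contributes 2 new. Total: 4.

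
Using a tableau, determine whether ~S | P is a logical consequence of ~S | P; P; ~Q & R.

Initial set: {(~S | P); P; (~Q & R); ~(~S | P)}.
(~Q & R): α-rule — add ~Q, R.
~(~S | P): α-rule — add ~~S, ~P.
× closes — contains both P and ~P.
All 1 branch closes.
Every branch closed, so the premises entail the conclusion.

Yes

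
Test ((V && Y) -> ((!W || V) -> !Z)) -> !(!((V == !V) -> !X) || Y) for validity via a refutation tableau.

Assume the negation and expand:
Initial set: {!(((V && Y) -> ((!W || V) -> !Z)) -> !(!((V == !V) -> !X) || Y))}.
!(((V && Y) -> ((!W || V) -> !Z)) -> !(!((V == !V) -> !X) || Y)): α-rule — add ((V && Y) -> ((!W || V) -> !Z)), !!(!((V == !V) -> !X) || Y).
((V && Y) -> ((!W || V) -> !Z)): β-rule — branch into !(V && Y)  //  ((!W || V) -> !Z).
  branch 1 (add !(V && Y)):
    !!(!((V == !V) -> !X) || Y): β-rule — branch into !((V == !V) -> !X)  //  Y.
      branch 1.1 (add !((V == !V) -> !X)):
        !((V == !V) -> !X): α-rule — add (V == !V), !!X.
        !(V && Y): β-rule — branch into !V  //  !Y.
          branch 1.1.1 (add !V):
            (V == !V): β-rule — branch into V, !V  //  !V, !!V.
              branch 1.1.1.1 (add V, !V):
                × closes — contains both V and !V.
              branch 1.1.1.2 (add !V, !!V):
                × closes — contains both V and !V.
          branch 1.1.2 (add !Y):
            (V == !V): β-rule — branch into V, !V  //  !V, !!V.
              branch 1.1.2.1 (add V, !V):
                × closes — contains both V and !V.
              branch 1.1.2.2 (add !V, !!V):
                × closes — contains both V and !V.
      branch 1.2 (add Y):
        !(V && Y): β-rule — branch into !V  //  !Y.
          branch 1.2.1 (add !V):
            ○ open, literals {V=false, Y=true}.
          branch 1.2.2 (add !Y):
            × closes — contains both Y and !Y.
  branch 2 (add ((!W || V) -> !Z)):
    !!(!((V == !V) -> !X) || Y): β-rule — branch into !((V == !V) -> !X)  //  Y.
      branch 2.1 (add !((V == !V) -> !X)):
        !((V == !V) -> !X): α-rule — add (V == !V), !!X.
        ((!W || V) -> !Z): β-rule — branch into !(!W || V)  //  !Z.
          branch 2.1.1 (add !(!W || V)):
            !(!W || V): α-rule — add !!W, !V.
            (V == !V): β-rule — branch into V, !V  //  !V, !!V.
              branch 2.1.1.1 (add V, !V):
                × closes — contains both V and !V.
              branch 2.1.1.2 (add !V, !!V):
                × closes — contains both V and !V.
          branch 2.1.2 (add !Z):
            (V == !V): β-rule — branch into V, !V  //  !V, !!V.
              branch 2.1.2.1 (add V, !V):
                × closes — contains both V and !V.
              branch 2.1.2.2 (add !V, !!V):
                × closes — contains both V and !V.
      branch 2.2 (add Y):
        ((!W || V) -> !Z): β-rule — branch into !(!W || V)  //  !Z.
          branch 2.2.1 (add !(!W || V)):
            !(!W || V): α-rule — add !!W, !V.
            ○ open, literals {V=false, W=true, Y=true}.
          branch 2.2.2 (add !Z):
            ○ open, literals {Y=true, Z=false}.
9 branches closed, 3 open.
An open branch gives a countermodel: V=false, Y=true (unmentioned atoms arbitrary); under it the original formula is false.

Not valid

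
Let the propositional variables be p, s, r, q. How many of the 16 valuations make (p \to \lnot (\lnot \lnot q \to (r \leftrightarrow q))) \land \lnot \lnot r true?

Initial set: {T ((p \to \lnot (\lnot \lnot q \to (r \leftrightarrow q))) \land \lnot \lnot r)}.
T ((p \to \lnot (\lnot \lnot q \to (r \leftrightarrow q))) \land \lnot \lnot r): α-rule — add T (p \to \lnot (\lnot \lnot q \to (r \leftrightarrow q))), T \lnot \lnot r.
T \lnot \lnot r: drop double negation, giving T r.
T (p \to \lnot (\lnot \lnot q \to (r \leftrightarrow q))): β-rule — branch into F p  //  T \lnot (\lnot \lnot q \to (r \leftrightarrow q)).
  branch 1 (add F p):
    ○ open, literals {p=0, r=1}.
  branch 2 (add T \lnot (\lnot \lnot q \to (r \leftrightarrow q))):
    T \lnot (\lnot \lnot q \to (r \leftrightarrow q)): α-rule — add T \lnot \lnot q, F (r \leftrightarrow q).
    T \lnot \lnot q: drop double negation, giving T q.
    F (r \leftrightarrow q): β-rule — branch into T r, F q  //  F r, T q.
      branch 2.1 (add T r, F q):
        × closes — contains both q and \lnot q.
      branch 2.2 (add F r, T q):
        × closes — contains both r and \lnot r.
2 branches closed, 1 open.
Each open branch fixes some atoms; the unmentioned ones are free. Counting distinct full assignments: branch {p=0, r=1} (s, q) contributes 4 new. Total: 4.

4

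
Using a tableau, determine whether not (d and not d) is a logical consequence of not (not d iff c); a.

Yes

Initial set: {not (not d iff c); a; not not (d and not d)}.
not not (d and not d): α-rule — add d, not d.
× closes — contains both d and not d.
All 1 branch closes.
Every branch closed, so the premises entail the conclusion.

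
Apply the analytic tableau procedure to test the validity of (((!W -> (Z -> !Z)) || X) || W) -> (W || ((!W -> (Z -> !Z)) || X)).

Valid

Assume the negation and expand:
Initial set: {!((((!W -> (Z -> !Z)) || X) || W) -> (W || ((!W -> (Z -> !Z)) || X)))}.
!((((!W -> (Z -> !Z)) || X) || W) -> (W || ((!W -> (Z -> !Z)) || X))): α-rule — add (((!W -> (Z -> !Z)) || X) || W), !(W || ((!W -> (Z -> !Z)) || X)).
!(W || ((!W -> (Z -> !Z)) || X)): α-rule — add !W, !((!W -> (Z -> !Z)) || X).
!((!W -> (Z -> !Z)) || X): α-rule — add !(!W -> (Z -> !Z)), !X.
!(!W -> (Z -> !Z)): α-rule — add !W, !(Z -> !Z).
!(Z -> !Z): α-rule — add Z, !!Z.
(((!W -> (Z -> !Z)) || X) || W): β-rule — branch into ((!W -> (Z -> !Z)) || X)  //  W.
  branch 1 (add ((!W -> (Z -> !Z)) || X)):
    ((!W -> (Z -> !Z)) || X): β-rule — branch into (!W -> (Z -> !Z))  //  X.
      branch 1.1 (add (!W -> (Z -> !Z))):
        (!W -> (Z -> !Z)): β-rule — branch into !!W  //  (Z -> !Z).
          branch 1.1.1 (add !!W):
            × closes — contains both W and !W.
          branch 1.1.2 (add (Z -> !Z)):
            (Z -> !Z): β-rule — branch into !Z  //  !Z.
              branch 1.1.2.1 (add !Z):
                × closes — contains both Z and !Z.
              branch 1.1.2.2 (add !Z):
                × closes — contains both Z and !Z.
      branch 1.2 (add X):
        × closes — contains both X and !X.
  branch 2 (add W):
    × closes — contains both W and !W.
All 5 branches close.
Every branch closed, so the negation is unsatisfiable and the formula is valid.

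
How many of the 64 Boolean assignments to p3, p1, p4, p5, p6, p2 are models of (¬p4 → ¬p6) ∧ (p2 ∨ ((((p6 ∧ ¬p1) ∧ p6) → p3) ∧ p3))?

Initial set: {((¬p4 → ¬p6) ∧ (p2 ∨ ((((p6 ∧ ¬p1) ∧ p6) → p3) ∧ p3)))}.
((¬p4 → ¬p6) ∧ (p2 ∨ ((((p6 ∧ ¬p1) ∧ p6) → p3) ∧ p3))): α-rule — add (¬p4 → ¬p6), (p2 ∨ ((((p6 ∧ ¬p1) ∧ p6) → p3) ∧ p3)).
(¬p4 → ¬p6): β-rule — branch into ¬¬p4  //  ¬p6.
  branch 1 (add ¬¬p4):
    (p2 ∨ ((((p6 ∧ ¬p1) ∧ p6) → p3) ∧ p3)): β-rule — branch into p2  //  ((((p6 ∧ ¬p1) ∧ p6) → p3) ∧ p3).
      branch 1.1 (add p2):
        ○ open, literals {p2=true, p4=true}.
      branch 1.2 (add ((((p6 ∧ ¬p1) ∧ p6) → p3) ∧ p3)):
        ((((p6 ∧ ¬p1) ∧ p6) → p3) ∧ p3): α-rule — add (((p6 ∧ ¬p1) ∧ p6) → p3), p3.
        (((p6 ∧ ¬p1) ∧ p6) → p3): β-rule — branch into ¬((p6 ∧ ¬p1) ∧ p6)  //  p3.
          branch 1.2.1 (add ¬((p6 ∧ ¬p1) ∧ p6)):
            ¬((p6 ∧ ¬p1) ∧ p6): β-rule — branch into ¬(p6 ∧ ¬p1)  //  ¬p6.
              branch 1.2.1.1 (add ¬(p6 ∧ ¬p1)):
                ¬(p6 ∧ ¬p1): β-rule — branch into ¬p6  //  ¬¬p1.
                  branch 1.2.1.1.1 (add ¬p6):
                    ○ open, literals {p3=true, p4=true, p6=false}.
                  branch 1.2.1.1.2 (add ¬¬p1):
                    ○ open, literals {p1=true, p3=true, p4=true}.
              branch 1.2.1.2 (add ¬p6):
                ○ open, literals {p3=true, p4=true, p6=false}.
          branch 1.2.2 (add p3):
            ○ open, literals {p3=true, p4=true}.
  branch 2 (add ¬p6):
    (p2 ∨ ((((p6 ∧ ¬p1) ∧ p6) → p3) ∧ p3)): β-rule — branch into p2  //  ((((p6 ∧ ¬p1) ∧ p6) → p3) ∧ p3).
      branch 2.1 (add p2):
        ○ open, literals {p2=true, p6=false}.
      branch 2.2 (add ((((p6 ∧ ¬p1) ∧ p6) → p3) ∧ p3)):
        ((((p6 ∧ ¬p1) ∧ p6) → p3) ∧ p3): α-rule — add (((p6 ∧ ¬p1) ∧ p6) → p3), p3.
        (((p6 ∧ ¬p1) ∧ p6) → p3): β-rule — branch into ¬((p6 ∧ ¬p1) ∧ p6)  //  p3.
          branch 2.2.1 (add ¬((p6 ∧ ¬p1) ∧ p6)):
            ¬((p6 ∧ ¬p1) ∧ p6): β-rule — branch into ¬(p6 ∧ ¬p1)  //  ¬p6.
              branch 2.2.1.1 (add ¬(p6 ∧ ¬p1)):
                ¬(p6 ∧ ¬p1): β-rule — branch into ¬p6  //  ¬¬p1.
                  branch 2.2.1.1.1 (add ¬p6):
                    ○ open, literals {p3=true, p6=false}.
                  branch 2.2.1.1.2 (add ¬¬p1):
                    ○ open, literals {p1=true, p3=true, p6=false}.
              branch 2.2.1.2 (add ¬p6):
                ○ open, literals {p3=true, p6=false}.
          branch 2.2.2 (add p3):
            ○ open, literals {p3=true, p6=false}.
0 branches closed, 10 open.
Each open branch fixes some atoms; the unmentioned ones are free. Counting distinct full assignments: branch {p2=true, p4=true} (p3, p1, p5, p6) contributes 16 new; branch {p3=true, p4=true, p6=false} (p1, p5, p2) contributes 4 new; branch {p1=true, p3=true, p4=true} (p5, p6, p2) contributes 2 new; branch {p3=true, p4=true, p6=false} (p1, p5, p2) contributes 0 new; branch {p3=true, p4=true} (p1, p5, p6, p2) contributes 2 new; branch {p2=true, p6=false} (p3, p1, p4, p5) contributes 8 new; branch {p3=true, p6=false} (p1, p4, p5, p2) contributes 4 new; branch {p1=true, p3=true, p6=false} (p4, p5, p2) contributes 0 new; branch {p3=true, p6=false} (p1, p4, p5, p2) contributes 0 new; branch {p3=true, p6=false} (p1, p4, p5, p2) contributes 0 new. Total: 36.

36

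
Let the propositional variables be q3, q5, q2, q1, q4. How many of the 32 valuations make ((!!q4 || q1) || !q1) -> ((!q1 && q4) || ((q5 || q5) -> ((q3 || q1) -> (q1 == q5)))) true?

Initial set: {(((!!q4 || q1) || !q1) -> ((!q1 && q4) || ((q5 || q5) -> ((q3 || q1) -> (q1 == q5)))))}.
(((!!q4 || q1) || !q1) -> ((!q1 && q4) || ((q5 || q5) -> ((q3 || q1) -> (q1 == q5))))): β-rule — branch into !((!!q4 || q1) || !q1)  //  ((!q1 && q4) || ((q5 || q5) -> ((q3 || q1) -> (q1 == q5)))).
  branch 1 (add !((!!q4 || q1) || !q1)):
    !((!!q4 || q1) || !q1): α-rule — add !(!!q4 || q1), !!q1.
    !(!!q4 || q1): α-rule — add !!!q4, !q1.
    × closes — contains both q1 and !q1.
  branch 2 (add ((!q1 && q4) || ((q5 || q5) -> ((q3 || q1) -> (q1 == q5))))):
    ((!q1 && q4) || ((q5 || q5) -> ((q3 || q1) -> (q1 == q5)))): β-rule — branch into (!q1 && q4)  //  ((q5 || q5) -> ((q3 || q1) -> (q1 == q5))).
      branch 2.1 (add (!q1 && q4)):
        (!q1 && q4): α-rule — add !q1, q4.
        ○ open, literals {q1=F, q4=T}.
      branch 2.2 (add ((q5 || q5) -> ((q3 || q1) -> (q1 == q5)))):
        ((q5 || q5) -> ((q3 || q1) -> (q1 == q5))): β-rule — branch into !(q5 || q5)  //  ((q3 || q1) -> (q1 == q5)).
          branch 2.2.1 (add !(q5 || q5)):
            !(q5 || q5): α-rule — add !q5, !q5.
            ○ open, literals {q5=F}.
          branch 2.2.2 (add ((q3 || q1) -> (q1 == q5))):
            ((q3 || q1) -> (q1 == q5)): β-rule — branch into !(q3 || q1)  //  (q1 == q5).
              branch 2.2.2.1 (add !(q3 || q1)):
                !(q3 || q1): α-rule — add !q3, !q1.
                ○ open, literals {q1=F, q3=F}.
              branch 2.2.2.2 (add (q1 == q5)):
                (q1 == q5): β-rule — branch into q1, q5  //  !q1, !q5.
                  branch 2.2.2.2.1 (add q1, q5):
                    ○ open, literals {q1=T, q5=T}.
                  branch 2.2.2.2.2 (add !q1, !q5):
                    ○ open, literals {q1=F, q5=F}.
1 branch closed, 5 open.
Each open branch fixes some atoms; the unmentioned ones are free. Counting distinct full assignments: branch {q1=F, q4=T} (q3, q5, q2) contributes 8 new; branch {q5=F} (q3, q2, q1, q4) contributes 12 new; branch {q1=F, q3=F} (q5, q2, q4) contributes 2 new; branch {q1=T, q5=T} (q3, q2, q4) contributes 8 new; branch {q1=F, q5=F} (q3, q2, q4) contributes 0 new. Total: 30.

30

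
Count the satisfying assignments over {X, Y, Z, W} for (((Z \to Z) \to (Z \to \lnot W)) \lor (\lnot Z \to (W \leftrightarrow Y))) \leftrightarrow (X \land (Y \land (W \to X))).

Initial set: {T ((((Z \to Z) \to (Z \to \lnot W)) \lor (\lnot Z \to (W \leftrightarrow Y))) \leftrightarrow (X \land (Y \land (W \to X))))}.
T ((((Z \to Z) \to (Z \to \lnot W)) \lor (\lnot Z \to (W \leftrightarrow Y))) \leftrightarrow (X \land (Y \land (W \to X)))): β-rule — branch into T (((Z \to Z) \to (Z \to \lnot W)) \lor (\lnot Z \to (W \leftrightarrow Y))), T (X \land (Y \land (W \to X)))  //  F (((Z \to Z) \to (Z \to \lnot W)) \lor (\lnot Z \to (W \leftrightarrow Y))), F (X \land (Y \land (W \to X))).
  branch 1 (add T (((Z \to Z) \to (Z \to \lnot W)) \lor (\lnot Z \to (W \leftrightarrow Y))), T (X \land (Y \land (W \to X)))):
    T (X \land (Y \land (W \to X))): α-rule — add T X, T (Y \land (W \to X)).
    T (Y \land (W \to X)): α-rule — add T Y, T (W \to X).
    T (((Z \to Z) \to (Z \to \lnot W)) \lor (\lnot Z \to (W \leftrightarrow Y))): β-rule — branch into T ((Z \to Z) \to (Z \to \lnot W))  //  T (\lnot Z \to (W \leftrightarrow Y)).
      branch 1.1 (add T ((Z \to Z) \to (Z \to \lnot W))):
        T (W \to X): β-rule — branch into F W  //  T X.
          branch 1.1.1 (add F W):
            T ((Z \to Z) \to (Z \to \lnot W)): β-rule — branch into F (Z \to Z)  //  T (Z \to \lnot W).
              branch 1.1.1.1 (add F (Z \to Z)):
                F (Z \to Z): α-rule — add T Z, F Z.
                × closes — contains both Z and \lnot Z.
              branch 1.1.1.2 (add T (Z \to \lnot W)):
                T (Z \to \lnot W): β-rule — branch into F Z  //  T \lnot W.
                  branch 1.1.1.2.1 (add F Z):
                    ○ open, literals {W=F, X=T, Y=T, Z=F}.
                  branch 1.1.1.2.2 (add T \lnot W):
                    ○ open, literals {W=F, X=T, Y=T}.
          branch 1.1.2 (add T X):
            T ((Z \to Z) \to (Z \to \lnot W)): β-rule — branch into F (Z \to Z)  //  T (Z \to \lnot W).
              branch 1.1.2.1 (add F (Z \to Z)):
                F (Z \to Z): α-rule — add T Z, F Z.
                × closes — contains both Z and \lnot Z.
              branch 1.1.2.2 (add T (Z \to \lnot W)):
                T (Z \to \lnot W): β-rule — branch into F Z  //  T \lnot W.
                  branch 1.1.2.2.1 (add F Z):
                    ○ open, literals {X=T, Y=T, Z=F}.
                  branch 1.1.2.2.2 (add T \lnot W):
                    ○ open, literals {W=F, X=T, Y=T}.
      branch 1.2 (add T (\lnot Z \to (W \leftrightarrow Y))):
        T (W \to X): β-rule — branch into F W  //  T X.
          branch 1.2.1 (add F W):
            T (\lnot Z \to (W \leftrightarrow Y)): β-rule — branch into F \lnot Z  //  T (W \leftrightarrow Y).
              branch 1.2.1.1 (add F \lnot Z):
                ○ open, literals {W=F, X=T, Y=T, Z=T}.
              branch 1.2.1.2 (add T (W \leftrightarrow Y)):
                T (W \leftrightarrow Y): β-rule — branch into T W, T Y  //  F W, F Y.
                  branch 1.2.1.2.1 (add T W, T Y):
                    × closes — contains both W and \lnot W.
                  branch 1.2.1.2.2 (add F W, F Y):
                    × closes — contains both Y and \lnot Y.
          branch 1.2.2 (add T X):
            T (\lnot Z \to (W \leftrightarrow Y)): β-rule — branch into F \lnot Z  //  T (W \leftrightarrow Y).
              branch 1.2.2.1 (add F \lnot Z):
                ○ open, literals {X=T, Y=T, Z=T}.
              branch 1.2.2.2 (add T (W \leftrightarrow Y)):
                T (W \leftrightarrow Y): β-rule — branch into T W, T Y  //  F W, F Y.
                  branch 1.2.2.2.1 (add T W, T Y):
                    ○ open, literals {W=T, X=T, Y=T}.
                  branch 1.2.2.2.2 (add F W, F Y):
                    × closes — contains both Y and \lnot Y.
  branch 2 (add F (((Z \to Z) \to (Z \to \lnot W)) \lor (\lnot Z \to (W \leftrightarrow Y))), F (X \land (Y \land (W \to X)))):
    F (((Z \to Z) \to (Z \to \lnot W)) \lor (\lnot Z \to (W \leftrightarrow Y))): α-rule — add F ((Z \to Z) \to (Z \to \lnot W)), F (\lnot Z \to (W \leftrightarrow Y)).
    F ((Z \to Z) \to (Z \to \lnot W)): α-rule — add T (Z \to Z), F (Z \to \lnot W).
    F (\lnot Z \to (W \leftrightarrow Y)): α-rule — add T \lnot Z, F (W \leftrightarrow Y).
    F (Z \to \lnot W): α-rule — add T Z, F \lnot W.
    × closes — contains both Z and \lnot Z.
6 branches closed, 7 open.
Each open branch fixes some atoms; the unmentioned ones are free. Counting distinct full assignments: branch {W=F, X=T, Y=T, Z=F} (none free) contributes 1 new; branch {W=F, X=T, Y=T} (Z) contributes 1 new; branch {X=T, Y=T, Z=F} (W) contributes 1 new; branch {W=F, X=T, Y=T} (Z) contributes 0 new; branch {W=F, X=T, Y=T, Z=T} (none free) contributes 0 new; branch {X=T, Y=T, Z=T} (W) contributes 1 new; branch {W=T, X=T, Y=T} (Z) contributes 0 new. Total: 4.

4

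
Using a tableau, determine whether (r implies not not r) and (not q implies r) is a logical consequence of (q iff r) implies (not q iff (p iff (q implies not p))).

Initial set: {((q iff r) implies (not q iff (p iff (q implies not p)))); not ((r implies not not r) and (not q implies r))}.
((q iff r) implies (not q iff (p iff (q implies not p)))): β-rule — branch into not (q iff r)  //  (not q iff (p iff (q implies not p))).
  branch 1 (add not (q iff r)):
    not ((r implies not not r) and (not q implies r)): β-rule — branch into not (r implies not not r)  //  not (not q implies r).
      branch 1.1 (add not (r implies not not r)):
        not (r implies not not r): α-rule — add r, not not not r.
        not not not r: drop double negation, giving not r.
        × closes — contains both r and not r.
      branch 1.2 (add not (not q implies r)):
        not (not q implies r): α-rule — add not q, not r.
        not (q iff r): β-rule — branch into q, not r  //  not q, r.
          branch 1.2.1 (add q, not r):
            × closes — contains both q and not q.
          branch 1.2.2 (add not q, r):
            × closes — contains both r and not r.
  branch 2 (add (not q iff (p iff (q implies not p)))):
    not ((r implies not not r) and (not q implies r)): β-rule — branch into not (r implies not not r)  //  not (not q implies r).
      branch 2.1 (add not (r implies not not r)):
        not (r implies not not r): α-rule — add r, not not not r.
        not not not r: drop double negation, giving not r.
        × closes — contains both r and not r.
      branch 2.2 (add not (not q implies r)):
        not (not q implies r): α-rule — add not q, not r.
        (not q iff (p iff (q implies not p))): β-rule — branch into not q, (p iff (q implies not p))  //  not not q, not (p iff (q implies not p)).
          branch 2.2.1 (add not q, (p iff (q implies not p))):
            (p iff (q implies not p)): β-rule — branch into p, (q implies not p)  //  not p, not (q implies not p).
              branch 2.2.1.1 (add p, (q implies not p)):
                (q implies not p): β-rule — branch into not q  //  not p.
                  branch 2.2.1.1.1 (add not q):
                    ○ open, literals {p=true, q=false, r=false}.
                  branch 2.2.1.1.2 (add not p):
                    × closes — contains both p and not p.
              branch 2.2.1.2 (add not p, not (q implies not p)):
                not (q implies not p): α-rule — add q, not not p.
                × closes — contains both q and not q.
          branch 2.2.2 (add not not q, not (p iff (q implies not p))):
            × closes — contains both q and not q.
7 branches closed, 1 open.
An open branch gives a countermodel: p=true, q=false, r=false (unmentioned atoms arbitrary); the premises hold there but the conclusion fails.

No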